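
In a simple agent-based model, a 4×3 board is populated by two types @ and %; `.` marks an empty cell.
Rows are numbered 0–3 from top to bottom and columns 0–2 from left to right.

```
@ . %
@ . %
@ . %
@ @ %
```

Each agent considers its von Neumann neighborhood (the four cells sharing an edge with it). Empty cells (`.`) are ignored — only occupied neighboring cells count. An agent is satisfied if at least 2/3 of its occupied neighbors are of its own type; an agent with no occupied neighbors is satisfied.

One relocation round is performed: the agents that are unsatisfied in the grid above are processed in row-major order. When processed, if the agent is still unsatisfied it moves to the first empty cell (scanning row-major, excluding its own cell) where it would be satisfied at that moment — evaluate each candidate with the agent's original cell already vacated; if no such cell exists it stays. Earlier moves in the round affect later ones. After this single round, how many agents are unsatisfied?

2

Initially unsatisfied (in order): (3,1), (3,2).
  (3,1): no empty cell satisfies it; stays.
  (3,2): no empty cell satisfies it; stays.
Resulting grid:
@ . %
@ . %
@ . %
@ @ %
Unsatisfied now: (3,1), (3,2).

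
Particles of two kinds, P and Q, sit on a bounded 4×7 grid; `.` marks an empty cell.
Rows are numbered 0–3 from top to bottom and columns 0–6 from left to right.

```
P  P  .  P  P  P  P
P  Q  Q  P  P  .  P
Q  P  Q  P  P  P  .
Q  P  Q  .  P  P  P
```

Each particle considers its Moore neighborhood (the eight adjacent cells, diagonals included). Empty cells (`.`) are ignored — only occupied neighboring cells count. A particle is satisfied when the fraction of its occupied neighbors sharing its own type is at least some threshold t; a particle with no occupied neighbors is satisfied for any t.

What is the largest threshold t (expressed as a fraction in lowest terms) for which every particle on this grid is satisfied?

Row 0: (0,0)P 2/3 · (0,1)P 2/4 · (0,3)P 3/4 · (0,4)P 4/4 · (0,5)P 4/4 · (0,6)P 2/2
Row 1: (1,0)P 3/5 · (1,1)Q 3/7 · (1,2)Q 2/7 · (1,3)P 5/7 · (1,4)P 7/7 · (1,6)P 3/3
Row 2: (2,0)Q 2/5 · (2,1)P 2/8 · (2,2)Q 3/7 · (2,3)P 4/7 · (2,4)P 6/6 · (2,5)P 6/6
Row 3: (3,0)Q 1/3 · (3,1)P 1/5 · (3,2)Q 1/4 · (3,4)P 4/4 · (3,5)P 4/4 · (3,6)P 2/2
The smallest same-type fraction is 1/5 at (3,1), which reduces to 1/5. Any threshold above that leaves this particle unsatisfied.

1/5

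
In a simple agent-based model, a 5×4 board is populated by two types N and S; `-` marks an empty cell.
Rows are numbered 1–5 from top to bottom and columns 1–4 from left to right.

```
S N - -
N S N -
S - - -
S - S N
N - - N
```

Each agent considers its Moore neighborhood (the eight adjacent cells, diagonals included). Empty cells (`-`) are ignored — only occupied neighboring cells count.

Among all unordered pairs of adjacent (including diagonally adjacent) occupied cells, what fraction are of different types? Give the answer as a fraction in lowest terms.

3/5

Scan each occupied cell's neighbors to the right and below (and the two forward diagonals) so each pair is counted once.
From row 1: 3 unlike of 6 pairs (running 3/6).
From row 2: 3 unlike of 4 pairs (running 6/10).
From row 3: 0 unlike of 1 pairs (running 6/11).
From row 4: 3 unlike of 4 pairs (running 9/15).
Total adjacent occupied pairs: 15; unlike-type pairs: 9.
9/15 reduces to 3/5.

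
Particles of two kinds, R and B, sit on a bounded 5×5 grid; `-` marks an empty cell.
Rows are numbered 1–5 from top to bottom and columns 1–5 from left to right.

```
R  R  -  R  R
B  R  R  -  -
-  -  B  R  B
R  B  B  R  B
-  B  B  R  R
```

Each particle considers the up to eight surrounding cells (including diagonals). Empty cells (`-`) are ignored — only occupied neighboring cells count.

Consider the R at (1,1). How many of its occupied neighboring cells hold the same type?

2

Occupied neighbors of (1,1): (1,2)=R, (2,1)=B, (2,2)=R.
Same type (R): 2 of 3.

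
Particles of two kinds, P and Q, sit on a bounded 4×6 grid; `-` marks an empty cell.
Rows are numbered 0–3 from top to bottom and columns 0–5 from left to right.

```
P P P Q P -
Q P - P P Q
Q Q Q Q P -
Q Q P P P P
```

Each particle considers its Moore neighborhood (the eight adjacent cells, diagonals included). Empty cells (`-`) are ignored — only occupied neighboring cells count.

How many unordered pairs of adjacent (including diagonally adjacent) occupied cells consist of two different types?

Scan each occupied cell's neighbors to the right and below (and the two forward diagonals) so each pair is counted once.
From row 0: 7 unlike of 15 pairs (running 7/15).
From row 1: 9 unlike of 14 pairs (running 16/29).
From row 2: 7 unlike of 18 pairs (running 23/47).
From row 3: 1 unlike of 5 pairs (running 24/52).
Total adjacent occupied pairs: 52; unlike-type pairs: 24.

24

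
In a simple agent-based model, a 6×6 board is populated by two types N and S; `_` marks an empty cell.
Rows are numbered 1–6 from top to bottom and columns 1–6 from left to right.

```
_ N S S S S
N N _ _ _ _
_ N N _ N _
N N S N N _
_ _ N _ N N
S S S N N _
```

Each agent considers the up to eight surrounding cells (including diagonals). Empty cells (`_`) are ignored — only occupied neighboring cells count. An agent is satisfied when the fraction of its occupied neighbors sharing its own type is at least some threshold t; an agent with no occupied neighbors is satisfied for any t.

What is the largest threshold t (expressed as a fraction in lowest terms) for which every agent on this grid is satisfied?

0/1

(1,2)N 2/3
(1,3)S 1/3
(1,4)S 2/2
(1,5)S 2/2
(1,6)S 1/1
(2,1)N 3/3
(2,2)N 4/5
(3,2)N 5/6
(3,3)N 4/5
(3,5)N 2/2
(4,1)N 2/2
(4,2)N 4/5
(4,3)S 0/5
(4,4)N 5/6
(4,5)N 4/4
(5,3)N 3/6
(5,5)N 5/5
(5,6)N 3/3
(6,1)S 1/1
(6,2)S 2/3
(6,3)S 1/3
(6,4)N 3/4
(6,5)N 3/3
The smallest same-type fraction is 0/5 at (4,3), which reduces to 0/1. Any threshold above that leaves this agent unsatisfied.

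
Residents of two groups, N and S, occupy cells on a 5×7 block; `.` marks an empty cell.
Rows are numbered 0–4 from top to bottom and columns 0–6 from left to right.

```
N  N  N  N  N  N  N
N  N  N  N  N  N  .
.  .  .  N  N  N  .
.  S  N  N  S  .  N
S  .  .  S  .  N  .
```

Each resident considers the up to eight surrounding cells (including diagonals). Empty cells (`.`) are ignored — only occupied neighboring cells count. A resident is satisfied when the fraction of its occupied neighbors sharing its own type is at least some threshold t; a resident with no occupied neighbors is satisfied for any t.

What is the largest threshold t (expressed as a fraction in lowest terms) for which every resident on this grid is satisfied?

Row 0: (0,0)N 3/3 · (0,1)N 5/5 · (0,2)N 5/5 · (0,3)N 5/5 · (0,4)N 5/5 · (0,5)N 4/4 · (0,6)N 2/2
Row 1: (1,0)N 3/3 · (1,1)N 5/5 · (1,2)N 6/6 · (1,3)N 7/7 · (1,4)N 8/8 · (1,5)N 6/6
Row 2: (2,3)N 6/7 · (2,4)N 6/7 · (2,5)N 4/5
Row 3: (3,1)S 1/2 · (3,2)N 2/4 · (3,3)N 3/5 · (3,4)S 1/6 · (3,6)N 2/2
Row 4: (4,0)S 1/1 · (4,3)S 1/3 · (4,5)N 1/2
The smallest same-type fraction is 1/6 at (3,4), which reduces to 1/6. Any threshold above that leaves this resident unsatisfied.

1/6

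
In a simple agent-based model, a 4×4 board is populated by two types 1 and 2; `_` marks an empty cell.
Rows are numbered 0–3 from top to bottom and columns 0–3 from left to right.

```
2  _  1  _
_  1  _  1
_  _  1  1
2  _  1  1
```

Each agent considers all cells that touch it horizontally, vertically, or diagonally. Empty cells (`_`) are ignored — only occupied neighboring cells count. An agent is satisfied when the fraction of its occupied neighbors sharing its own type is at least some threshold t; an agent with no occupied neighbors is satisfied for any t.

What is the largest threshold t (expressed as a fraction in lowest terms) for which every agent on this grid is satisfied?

(0,0)2 0/1
(0,2)1 2/2
(1,1)1 2/3
(1,3)1 3/3
(2,2)1 5/5
(2,3)1 4/4
(3,0)2 — no occupied neighbors
(3,2)1 3/3
(3,3)1 3/3
The smallest same-type fraction is 0/1 at (0,0), which reduces to 0/1. Any threshold above that leaves this agent unsatisfied.

0/1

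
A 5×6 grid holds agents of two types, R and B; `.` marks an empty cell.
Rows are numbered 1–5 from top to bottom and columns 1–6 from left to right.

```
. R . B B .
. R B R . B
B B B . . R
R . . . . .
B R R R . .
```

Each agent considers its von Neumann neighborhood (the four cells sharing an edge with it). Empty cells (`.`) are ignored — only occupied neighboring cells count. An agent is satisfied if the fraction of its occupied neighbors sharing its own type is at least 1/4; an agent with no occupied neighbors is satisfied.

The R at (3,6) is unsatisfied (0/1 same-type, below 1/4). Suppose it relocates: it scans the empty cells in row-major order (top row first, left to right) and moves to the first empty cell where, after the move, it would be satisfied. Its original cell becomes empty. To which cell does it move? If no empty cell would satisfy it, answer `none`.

(1,1)

Vacating (3,6). Empty cells in order:
  (1,1): 1/1 same-type → satisfied — stop here.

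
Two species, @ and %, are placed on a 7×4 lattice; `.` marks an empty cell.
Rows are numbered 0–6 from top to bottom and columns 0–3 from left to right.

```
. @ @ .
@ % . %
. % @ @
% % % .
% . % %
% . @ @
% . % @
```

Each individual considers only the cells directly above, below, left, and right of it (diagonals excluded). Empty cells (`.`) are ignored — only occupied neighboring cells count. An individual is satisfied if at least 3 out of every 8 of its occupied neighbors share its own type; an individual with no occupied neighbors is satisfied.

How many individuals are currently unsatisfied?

6

(0,1)@ 1/2 ok
(0,2)@ 1/1 ok
(1,0)@ 0/1 unhappy
(1,1)% 1/3 unhappy
(1,3)% 0/1 unhappy
(2,1)% 2/3 ok
(2,2)@ 1/3 unhappy
(2,3)@ 1/2 ok
(3,0)% 2/2 ok
(3,1)% 3/3 ok
(3,2)% 2/3 ok
(4,0)% 2/2 ok
(4,2)% 2/3 ok
(4,3)% 1/2 ok
(5,0)% 2/2 ok
(5,2)@ 1/3 unhappy
(5,3)@ 2/3 ok
(6,0)% 1/1 ok
(6,2)% 0/2 unhappy
(6,3)@ 1/2 ok
Unsatisfied: (1,0), (1,1), (1,3), (2,2), (5,2), (6,2) — 6 in total.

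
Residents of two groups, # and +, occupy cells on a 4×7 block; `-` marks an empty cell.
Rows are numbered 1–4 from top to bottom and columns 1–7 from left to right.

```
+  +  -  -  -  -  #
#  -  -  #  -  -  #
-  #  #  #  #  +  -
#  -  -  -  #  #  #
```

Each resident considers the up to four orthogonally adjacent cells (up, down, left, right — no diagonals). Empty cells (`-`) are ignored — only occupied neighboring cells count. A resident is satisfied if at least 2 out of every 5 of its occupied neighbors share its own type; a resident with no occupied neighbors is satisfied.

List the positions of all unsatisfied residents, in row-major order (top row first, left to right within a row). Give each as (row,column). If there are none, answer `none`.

(1,1)+ 1/2 satisfied
(1,2)+ 1/1 satisfied
(1,7)# 1/1 satisfied
(2,1)# 0/1 not
(2,4)# 1/1 satisfied
(2,7)# 1/1 satisfied
(3,2)# 1/1 satisfied
(3,3)# 2/2 satisfied
(3,4)# 3/3 satisfied
(3,5)# 2/3 satisfied
(3,6)+ 0/2 not
(4,1)# 0/0 satisfied
(4,5)# 2/2 satisfied
(4,6)# 2/3 satisfied
(4,7)# 1/1 satisfied

(2,1), (3,6)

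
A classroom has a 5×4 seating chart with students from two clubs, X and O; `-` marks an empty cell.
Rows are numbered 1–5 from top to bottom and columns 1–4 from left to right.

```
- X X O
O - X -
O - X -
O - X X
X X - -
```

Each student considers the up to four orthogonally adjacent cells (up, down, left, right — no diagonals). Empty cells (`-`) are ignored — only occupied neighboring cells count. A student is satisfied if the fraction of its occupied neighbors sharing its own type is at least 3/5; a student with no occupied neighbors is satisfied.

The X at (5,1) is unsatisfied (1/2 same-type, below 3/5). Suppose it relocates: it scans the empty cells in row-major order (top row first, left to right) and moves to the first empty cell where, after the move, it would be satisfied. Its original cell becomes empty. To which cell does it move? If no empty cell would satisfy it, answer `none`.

Vacating (5,1). Empty cells in order:
  (1,1): 1/2 same-type → still unsatisfied.
  (2,2): 2/3 same-type → satisfied — stop here.

(2,2)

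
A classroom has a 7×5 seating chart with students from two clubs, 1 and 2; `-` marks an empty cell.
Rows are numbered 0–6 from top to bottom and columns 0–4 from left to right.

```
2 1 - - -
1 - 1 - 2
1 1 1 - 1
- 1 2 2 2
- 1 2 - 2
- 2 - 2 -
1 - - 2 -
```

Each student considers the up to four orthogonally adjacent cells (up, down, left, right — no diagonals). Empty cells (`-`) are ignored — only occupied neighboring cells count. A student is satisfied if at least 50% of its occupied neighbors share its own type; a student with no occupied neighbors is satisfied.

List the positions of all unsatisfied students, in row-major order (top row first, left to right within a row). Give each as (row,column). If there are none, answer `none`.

Row 0: (0,0)2 0/2 unhappy · (0,1)1 0/1 unhappy
Row 1: (1,0)1 1/2 ok · (1,2)1 1/1 ok · (1,4)2 0/1 unhappy
Row 2: (2,0)1 2/2 ok · (2,1)1 3/3 ok · (2,2)1 2/3 ok · (2,4)1 0/2 unhappy
Row 3: (3,1)1 2/3 ok · (3,2)2 2/4 ok · (3,3)2 2/2 ok · (3,4)2 2/3 ok
Row 4: (4,1)1 1/3 unhappy · (4,2)2 1/2 ok · (4,4)2 1/1 ok
Row 5: (5,1)2 0/1 unhappy · (5,3)2 1/1 ok
Row 6: (6,0)1 0/0 ok · (6,3)2 1/1 ok

(0,0), (0,1), (1,4), (2,4), (4,1), (5,1)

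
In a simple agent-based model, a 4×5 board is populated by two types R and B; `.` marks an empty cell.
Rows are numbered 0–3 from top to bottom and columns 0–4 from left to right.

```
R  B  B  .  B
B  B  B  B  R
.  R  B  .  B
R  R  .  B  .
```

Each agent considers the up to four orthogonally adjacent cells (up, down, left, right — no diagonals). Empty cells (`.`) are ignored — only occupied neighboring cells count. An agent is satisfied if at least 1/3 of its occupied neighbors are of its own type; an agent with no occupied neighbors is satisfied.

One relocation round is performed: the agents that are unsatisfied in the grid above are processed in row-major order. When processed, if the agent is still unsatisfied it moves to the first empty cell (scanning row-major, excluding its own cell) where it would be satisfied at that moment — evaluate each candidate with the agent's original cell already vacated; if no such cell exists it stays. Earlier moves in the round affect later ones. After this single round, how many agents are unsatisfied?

0

Initially unsatisfied (in order): (0,0), (0,4), (1,4), (2,4).
  (0,0) → (2,0).
  (0,4) → (0,0).
  (1,4) → (0,4).
  (2,4): now satisfied by earlier moves; stays.
Resulting grid:
B B B . R
B B B B .
R R B . B
R R . B .
All satisfied now.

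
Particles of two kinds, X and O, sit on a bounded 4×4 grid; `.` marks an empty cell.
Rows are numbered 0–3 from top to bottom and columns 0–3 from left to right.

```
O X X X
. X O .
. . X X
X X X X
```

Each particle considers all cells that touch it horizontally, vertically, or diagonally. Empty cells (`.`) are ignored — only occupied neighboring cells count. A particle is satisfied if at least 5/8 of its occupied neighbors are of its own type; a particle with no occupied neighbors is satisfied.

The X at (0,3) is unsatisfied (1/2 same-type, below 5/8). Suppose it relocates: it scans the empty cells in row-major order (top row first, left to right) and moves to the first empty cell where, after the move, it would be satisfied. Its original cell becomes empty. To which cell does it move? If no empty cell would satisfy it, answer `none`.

(1,0)

Vacating (0,3). Empty cells in order:
  (1,0): 2/3 same-type → satisfied — stop here.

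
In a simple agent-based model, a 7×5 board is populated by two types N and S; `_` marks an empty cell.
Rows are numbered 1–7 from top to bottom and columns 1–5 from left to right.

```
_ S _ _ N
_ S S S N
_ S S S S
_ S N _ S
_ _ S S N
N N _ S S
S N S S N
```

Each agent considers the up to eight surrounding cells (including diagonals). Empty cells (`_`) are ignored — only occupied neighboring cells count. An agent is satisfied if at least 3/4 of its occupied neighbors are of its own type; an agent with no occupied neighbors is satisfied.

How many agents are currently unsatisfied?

16

(1,2)S 2/2 ✓
(1,5)N 1/2 ✗
(2,2)S 4/4 ✓
(2,3)S 6/6 ✓
(2,4)S 4/6 ✗
(2,5)N 1/4 ✗
(3,2)S 4/5 ✓
(3,3)S 6/7 ✓
(3,4)S 5/7 ✗
(3,5)S 3/4 ✓
(4,2)S 3/4 ✓
(4,3)N 0/6 ✗
(4,5)S 3/4 ✓
(5,3)S 3/5 ✗
(5,4)S 4/6 ✗
(5,5)N 0/4 ✗
(6,1)N 2/3 ✗
(6,2)N 2/5 ✗
(6,4)S 5/7 ✗
(6,5)S 3/5 ✗
(7,1)S 0/3 ✗
(7,2)N 2/4 ✗
(7,3)S 2/4 ✗
(7,4)S 3/4 ✓
(7,5)N 0/3 ✗
Unsatisfied: (1,5), (2,4), (2,5), (3,4), (4,3), (5,3), (5,4), (5,5), (6,1), (6,2), (6,4), (6,5), (7,1), (7,2), (7,3), (7,5) — 16 in total.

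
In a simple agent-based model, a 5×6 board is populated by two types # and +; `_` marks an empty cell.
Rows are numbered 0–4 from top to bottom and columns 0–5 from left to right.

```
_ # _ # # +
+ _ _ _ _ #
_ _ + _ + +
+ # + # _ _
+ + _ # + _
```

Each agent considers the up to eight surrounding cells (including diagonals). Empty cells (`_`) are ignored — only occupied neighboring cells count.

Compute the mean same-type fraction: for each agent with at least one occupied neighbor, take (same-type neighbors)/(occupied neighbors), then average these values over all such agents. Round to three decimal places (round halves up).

0.359

Row 0: (0,1)# 0/1 · (0,3)# 1/1 · (0,4)# 2/3 · (0,5)+ 0/2
Row 1: (1,0)+ 0/1 · (1,5)# 1/4
Row 2: (2,2)+ 1/3 · (2,4)+ 1/3 · (2,5)+ 1/2
Row 3: (3,0)+ 2/3 · (3,1)# 0/5 · (3,2)+ 2/5 · (3,3)# 1/5
Row 4: (4,0)+ 2/3 · (4,1)+ 3/4 · (4,3)# 1/3 · (4,4)+ 0/2
Sum over 17 agents: 0/1 + 1/1 + 2/3 + 0/2 + 0/1 + 1/4 + 1/3 + 1/3 + 1/2 + 2/3 + 0/5 + 2/5 + 1/5 + 2/3 + 3/4 + 1/3 + 0/2 = 61/10; mean = 61/10 ÷ 17 = 61/170 = 0.358823… → 0.359.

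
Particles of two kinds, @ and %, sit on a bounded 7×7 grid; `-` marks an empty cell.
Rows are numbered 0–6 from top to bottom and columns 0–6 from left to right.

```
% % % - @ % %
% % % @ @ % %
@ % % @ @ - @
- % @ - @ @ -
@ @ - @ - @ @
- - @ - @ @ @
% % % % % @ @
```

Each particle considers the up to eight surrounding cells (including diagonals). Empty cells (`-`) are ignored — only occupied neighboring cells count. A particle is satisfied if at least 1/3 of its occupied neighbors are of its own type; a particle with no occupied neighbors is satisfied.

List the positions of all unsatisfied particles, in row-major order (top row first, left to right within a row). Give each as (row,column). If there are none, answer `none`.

(0,0)% 3/3 satisfied
(0,1)% 5/5 satisfied
(0,2)% 3/4 satisfied
(0,4)@ 2/4 satisfied
(0,5)% 3/5 satisfied
(0,6)% 3/3 satisfied
(1,0)% 4/5 satisfied
(1,1)% 7/8 satisfied
(1,2)% 5/7 satisfied
(1,3)@ 4/7 satisfied
(1,4)@ 4/6 satisfied
(1,5)% 3/7 satisfied
(1,6)% 3/4 satisfied
(2,0)@ 0/4 not
(2,1)% 5/7 satisfied
(2,2)% 4/7 satisfied
(2,3)@ 5/7 satisfied
(2,4)@ 5/6 satisfied
(2,6)@ 1/3 satisfied
(3,1)% 2/6 satisfied
(3,2)@ 3/6 satisfied
(3,4)@ 5/5 satisfied
(3,5)@ 5/5 satisfied
(4,0)@ 1/2 satisfied
(4,1)@ 3/4 satisfied
(4,3)@ 4/4 satisfied
(4,5)@ 6/6 satisfied
(4,6)@ 4/4 satisfied
(5,2)@ 2/5 satisfied
(5,4)@ 4/6 satisfied
(5,5)@ 6/7 satisfied
(5,6)@ 5/5 satisfied
(6,0)% 1/1 satisfied
(6,1)% 2/3 satisfied
(6,2)% 2/3 satisfied
(6,3)% 2/4 satisfied
(6,4)% 1/4 not
(6,5)@ 4/5 satisfied
(6,6)@ 3/3 satisfied

(2,0), (6,4)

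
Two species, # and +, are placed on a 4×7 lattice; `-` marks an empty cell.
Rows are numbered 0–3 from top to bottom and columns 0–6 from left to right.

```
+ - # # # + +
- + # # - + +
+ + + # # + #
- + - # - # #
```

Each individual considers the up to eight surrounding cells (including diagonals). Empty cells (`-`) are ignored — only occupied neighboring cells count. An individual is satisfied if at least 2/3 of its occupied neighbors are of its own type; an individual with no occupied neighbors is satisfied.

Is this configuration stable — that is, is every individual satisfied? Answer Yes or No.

No

(0,0)+ 1/1 ok
(0,2)# 3/4 ok
(0,3)# 4/4 ok
(0,4)# 2/4 unhappy
(0,5)+ 3/4 ok
(0,6)+ 3/3 ok
(1,1)+ 4/6 ok
(1,2)# 4/7 unhappy
(1,3)# 6/7 ok
(1,5)+ 4/7 unhappy
(1,6)+ 4/5 ok
(2,0)+ 3/3 ok
(2,1)+ 4/5 ok
(2,2)+ 3/7 unhappy
(2,3)# 4/5 ok
(2,4)# 4/6 ok
(2,5)+ 2/6 unhappy
(2,6)# 2/5 unhappy
(3,1)+ 3/3 ok
(3,3)# 2/3 ok
(3,5)# 3/4 ok
(3,6)# 2/3 ok
For instance (0,4) has only 2/4 same-type neighbors, below 2/3.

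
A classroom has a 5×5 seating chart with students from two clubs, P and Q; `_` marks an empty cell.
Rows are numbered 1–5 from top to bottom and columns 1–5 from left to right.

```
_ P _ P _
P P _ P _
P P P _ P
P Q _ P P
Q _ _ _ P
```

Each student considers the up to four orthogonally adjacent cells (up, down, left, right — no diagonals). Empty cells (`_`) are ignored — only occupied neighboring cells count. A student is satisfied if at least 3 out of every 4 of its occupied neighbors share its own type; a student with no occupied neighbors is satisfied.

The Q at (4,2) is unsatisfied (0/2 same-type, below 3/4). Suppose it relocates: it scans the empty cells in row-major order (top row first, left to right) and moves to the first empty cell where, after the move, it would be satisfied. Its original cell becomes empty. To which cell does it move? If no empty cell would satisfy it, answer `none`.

Vacating (4,2). Empty cells in order:
  (1,1): 0/2 same-type → still unsatisfied.
  (1,3): 0/2 same-type → still unsatisfied.
  (1,5): 0/1 same-type → still unsatisfied.
  (2,3): 0/3 same-type → still unsatisfied.
  (2,5): 0/2 same-type → still unsatisfied.
  (3,4): 0/4 same-type → still unsatisfied.
  (4,3): 0/2 same-type → still unsatisfied.
  (5,2): 1/1 same-type → satisfied — stop here.

(5,2)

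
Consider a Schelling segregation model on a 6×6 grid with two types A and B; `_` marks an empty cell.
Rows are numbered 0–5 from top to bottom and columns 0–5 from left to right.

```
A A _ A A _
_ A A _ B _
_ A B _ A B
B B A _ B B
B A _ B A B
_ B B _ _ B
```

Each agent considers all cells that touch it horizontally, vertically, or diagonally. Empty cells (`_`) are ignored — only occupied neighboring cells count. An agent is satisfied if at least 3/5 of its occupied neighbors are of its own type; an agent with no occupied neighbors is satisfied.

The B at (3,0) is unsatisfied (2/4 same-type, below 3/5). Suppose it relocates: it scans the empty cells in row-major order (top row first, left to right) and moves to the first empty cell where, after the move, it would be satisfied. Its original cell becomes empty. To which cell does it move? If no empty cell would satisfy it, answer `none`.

(4,2)

Vacating (3,0). Empty cells in order:
  (0,2): 0/4 same-type → still unsatisfied.
  (0,5): 1/2 same-type → still unsatisfied.
  (1,0): 0/4 same-type → still unsatisfied.
  (1,3): 2/6 same-type → still unsatisfied.
  (1,5): 2/4 same-type → still unsatisfied.
  (2,0): 1/3 same-type → still unsatisfied.
  (2,3): 3/6 same-type → still unsatisfied.
  (3,3): 3/6 same-type → still unsatisfied.
  (4,2): 4/6 same-type → satisfied — stop here.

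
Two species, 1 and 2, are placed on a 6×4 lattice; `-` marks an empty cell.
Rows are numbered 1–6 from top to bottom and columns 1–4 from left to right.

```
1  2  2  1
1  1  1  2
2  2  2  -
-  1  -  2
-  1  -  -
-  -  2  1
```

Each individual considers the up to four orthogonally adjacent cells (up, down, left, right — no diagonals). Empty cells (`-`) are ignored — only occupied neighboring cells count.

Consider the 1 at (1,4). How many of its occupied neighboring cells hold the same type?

0

Occupied neighbors of (1,4): (2,4)=2, (1,3)=2.
Same type (1): 0 of 2.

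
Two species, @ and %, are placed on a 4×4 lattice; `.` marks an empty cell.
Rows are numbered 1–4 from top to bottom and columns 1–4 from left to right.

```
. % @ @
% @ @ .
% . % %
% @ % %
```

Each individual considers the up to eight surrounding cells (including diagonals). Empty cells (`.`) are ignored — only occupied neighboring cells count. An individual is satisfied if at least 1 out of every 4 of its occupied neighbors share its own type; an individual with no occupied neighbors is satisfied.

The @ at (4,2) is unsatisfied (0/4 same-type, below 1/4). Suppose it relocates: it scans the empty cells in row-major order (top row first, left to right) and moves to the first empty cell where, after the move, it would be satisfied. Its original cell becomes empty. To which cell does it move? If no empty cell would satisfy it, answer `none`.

(1,1)

Vacating (4,2). Empty cells in order:
  (1,1): 1/3 same-type → satisfied — stop here.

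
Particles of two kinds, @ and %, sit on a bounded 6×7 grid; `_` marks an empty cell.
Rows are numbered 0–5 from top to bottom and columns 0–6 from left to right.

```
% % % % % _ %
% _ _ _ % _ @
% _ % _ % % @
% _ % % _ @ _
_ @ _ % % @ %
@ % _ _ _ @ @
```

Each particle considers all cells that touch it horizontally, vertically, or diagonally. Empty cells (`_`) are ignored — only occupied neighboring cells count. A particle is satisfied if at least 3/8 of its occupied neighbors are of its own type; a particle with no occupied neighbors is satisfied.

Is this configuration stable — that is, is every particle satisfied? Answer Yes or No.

No

(0,0)% 2/2 ok
(0,1)% 3/3 ok
(0,2)% 2/2 ok
(0,3)% 3/3 ok
(0,4)% 2/2 ok
(0,6)% 0/1 unhappy
(1,0)% 3/3 ok
(1,4)% 4/4 ok
(1,6)@ 1/3 unhappy
(2,0)% 2/2 ok
(2,2)% 2/2 ok
(2,4)% 3/4 ok
(2,5)% 2/5 ok
(2,6)@ 2/3 ok
(3,0)% 1/2 ok
(3,2)% 3/4 ok
(3,3)% 5/5 ok
(3,5)@ 2/6 unhappy
(4,1)@ 1/4 unhappy
(4,3)% 3/3 ok
(4,4)% 2/5 ok
(4,5)@ 3/5 ok
(4,6)% 0/4 unhappy
(5,0)@ 1/2 ok
(5,1)% 0/2 unhappy
(5,5)@ 2/4 ok
(5,6)@ 2/3 ok
For instance (0,6) has only 0/1 same-type neighbors, below 3/8.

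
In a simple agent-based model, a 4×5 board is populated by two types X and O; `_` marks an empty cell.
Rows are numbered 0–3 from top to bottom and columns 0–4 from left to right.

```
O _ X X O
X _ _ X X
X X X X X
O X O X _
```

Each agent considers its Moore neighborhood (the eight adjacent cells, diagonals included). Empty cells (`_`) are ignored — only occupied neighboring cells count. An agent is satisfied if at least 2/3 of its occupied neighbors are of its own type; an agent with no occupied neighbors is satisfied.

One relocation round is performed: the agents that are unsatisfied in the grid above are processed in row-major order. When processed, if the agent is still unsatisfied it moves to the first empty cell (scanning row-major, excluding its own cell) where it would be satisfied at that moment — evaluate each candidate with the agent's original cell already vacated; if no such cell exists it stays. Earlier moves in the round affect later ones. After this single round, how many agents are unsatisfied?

5

Initially unsatisfied (in order): (0,0), (0,4), (3,0), (3,1), (3,2).
  (0,0): no empty cell satisfies it; stays.
  (0,4): no empty cell satisfies it; stays.
  (3,0): no empty cell satisfies it; stays.
  (3,1) → (0,1).
  (3,2): no empty cell satisfies it; stays.
Resulting grid:
O X X X O
X _ _ X X
X X X X X
O _ O X _
Unsatisfied now: (0,0), (0,4), (2,1), (3,0), (3,2).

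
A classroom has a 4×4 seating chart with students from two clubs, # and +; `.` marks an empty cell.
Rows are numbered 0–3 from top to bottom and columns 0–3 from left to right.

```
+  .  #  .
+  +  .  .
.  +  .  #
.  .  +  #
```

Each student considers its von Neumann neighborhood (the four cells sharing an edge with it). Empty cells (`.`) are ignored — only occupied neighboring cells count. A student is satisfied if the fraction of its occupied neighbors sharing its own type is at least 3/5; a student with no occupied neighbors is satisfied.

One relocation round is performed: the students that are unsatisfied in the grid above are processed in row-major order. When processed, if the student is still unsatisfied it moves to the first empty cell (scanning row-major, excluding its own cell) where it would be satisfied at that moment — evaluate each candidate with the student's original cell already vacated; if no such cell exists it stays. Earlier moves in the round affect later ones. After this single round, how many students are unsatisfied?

1

Initially unsatisfied (in order): (3,2), (3,3).
  (3,2) → (0,1).
  (3,3): now satisfied by earlier moves; stays.
Resulting grid:
+ + # .
+ + . .
. + . #
. . . #
Unsatisfied now: (0,2).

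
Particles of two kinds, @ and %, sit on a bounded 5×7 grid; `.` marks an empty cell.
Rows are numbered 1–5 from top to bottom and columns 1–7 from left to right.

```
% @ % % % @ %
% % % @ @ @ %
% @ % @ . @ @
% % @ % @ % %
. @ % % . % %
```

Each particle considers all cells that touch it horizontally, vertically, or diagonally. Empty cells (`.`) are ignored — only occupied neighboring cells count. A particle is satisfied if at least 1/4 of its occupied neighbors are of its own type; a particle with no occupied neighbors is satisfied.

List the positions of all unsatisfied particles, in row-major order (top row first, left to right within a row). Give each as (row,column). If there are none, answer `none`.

(1,1)% 2/3 satisfied
(1,2)@ 0/5 not
(1,3)% 3/5 satisfied
(1,4)% 3/5 satisfied
(1,5)% 1/5 not
(1,6)@ 2/5 satisfied
(1,7)% 1/3 satisfied
(2,1)% 3/5 satisfied
(2,2)% 6/8 satisfied
(2,3)% 4/8 satisfied
(2,4)@ 2/7 satisfied
(2,5)@ 5/7 satisfied
(2,6)@ 4/7 satisfied
(2,7)% 1/5 not
(3,1)% 4/5 satisfied
(3,2)@ 1/8 not
(3,3)% 4/8 satisfied
(3,4)@ 4/7 satisfied
(3,6)@ 4/7 satisfied
(3,7)@ 2/5 satisfied
(4,1)% 2/4 satisfied
(4,2)% 4/7 satisfied
(4,3)@ 3/8 satisfied
(4,4)% 3/6 satisfied
(4,5)@ 2/6 satisfied
(4,6)% 3/6 satisfied
(4,7)% 3/5 satisfied
(5,2)@ 1/4 satisfied
(5,3)% 3/5 satisfied
(5,4)% 2/4 satisfied
(5,6)% 3/4 satisfied
(5,7)% 3/3 satisfied

(1,2), (1,5), (2,7), (3,2)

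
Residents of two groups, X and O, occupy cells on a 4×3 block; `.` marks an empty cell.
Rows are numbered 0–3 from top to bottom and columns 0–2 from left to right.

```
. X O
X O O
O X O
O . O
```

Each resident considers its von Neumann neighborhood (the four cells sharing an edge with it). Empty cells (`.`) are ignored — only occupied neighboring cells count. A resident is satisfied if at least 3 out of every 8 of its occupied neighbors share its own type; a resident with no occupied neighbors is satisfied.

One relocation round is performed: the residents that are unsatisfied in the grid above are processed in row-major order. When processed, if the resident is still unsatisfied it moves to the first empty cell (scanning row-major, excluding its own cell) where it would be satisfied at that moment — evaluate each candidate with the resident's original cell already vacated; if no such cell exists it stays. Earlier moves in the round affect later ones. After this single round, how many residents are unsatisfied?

Initially unsatisfied (in order): (0,1), (1,0), (1,1), (2,0), (2,1).
  (0,1) → (0,0).
  (1,0): no empty cell satisfies it; stays.
  (1,1) → (0,1).
  (2,0) → (1,1).
  (2,1) → (2,0).
Resulting grid:
X O O
X O O
X . O
O . O
Unsatisfied now: (3,0).

1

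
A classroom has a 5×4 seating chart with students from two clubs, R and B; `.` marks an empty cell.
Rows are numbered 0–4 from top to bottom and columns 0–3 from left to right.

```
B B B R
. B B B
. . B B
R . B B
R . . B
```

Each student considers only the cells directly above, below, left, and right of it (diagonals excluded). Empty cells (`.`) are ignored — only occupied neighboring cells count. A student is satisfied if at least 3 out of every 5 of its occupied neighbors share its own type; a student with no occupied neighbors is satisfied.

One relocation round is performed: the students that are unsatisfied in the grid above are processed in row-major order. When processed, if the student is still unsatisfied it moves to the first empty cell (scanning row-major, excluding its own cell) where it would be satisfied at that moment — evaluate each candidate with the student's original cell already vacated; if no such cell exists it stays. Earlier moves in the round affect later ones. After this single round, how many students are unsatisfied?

0

Initially unsatisfied (in order): (0,3).
  (0,3) → (2,0).
Resulting grid:
B B B .
. B B B
R . B B
R . B B
R . . B
All satisfied now.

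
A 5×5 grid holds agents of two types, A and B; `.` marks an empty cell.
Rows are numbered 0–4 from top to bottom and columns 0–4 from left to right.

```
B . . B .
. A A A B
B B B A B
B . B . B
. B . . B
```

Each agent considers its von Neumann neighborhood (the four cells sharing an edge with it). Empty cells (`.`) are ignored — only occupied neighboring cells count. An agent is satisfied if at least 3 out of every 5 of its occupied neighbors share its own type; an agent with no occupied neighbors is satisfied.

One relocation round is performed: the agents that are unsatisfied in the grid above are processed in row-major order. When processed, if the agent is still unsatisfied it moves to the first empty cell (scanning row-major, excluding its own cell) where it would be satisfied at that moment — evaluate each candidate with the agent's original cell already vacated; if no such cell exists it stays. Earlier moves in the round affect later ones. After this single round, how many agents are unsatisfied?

Initially unsatisfied (in order): (0,3), (1,1), (1,3), (1,4), (2,2), (2,3).
  (0,3) → (0,4).
  (1,1) → (0,2).
  (1,3): now satisfied by earlier moves; stays.
  (1,4): now satisfied by earlier moves; stays.
  (2,2) → (1,0).
  (2,3) → (0,3).
Resulting grid:
B . A A B
B . A A B
B B . . B
B . B . B
. B . . B
Unsatisfied now: (0,4).

1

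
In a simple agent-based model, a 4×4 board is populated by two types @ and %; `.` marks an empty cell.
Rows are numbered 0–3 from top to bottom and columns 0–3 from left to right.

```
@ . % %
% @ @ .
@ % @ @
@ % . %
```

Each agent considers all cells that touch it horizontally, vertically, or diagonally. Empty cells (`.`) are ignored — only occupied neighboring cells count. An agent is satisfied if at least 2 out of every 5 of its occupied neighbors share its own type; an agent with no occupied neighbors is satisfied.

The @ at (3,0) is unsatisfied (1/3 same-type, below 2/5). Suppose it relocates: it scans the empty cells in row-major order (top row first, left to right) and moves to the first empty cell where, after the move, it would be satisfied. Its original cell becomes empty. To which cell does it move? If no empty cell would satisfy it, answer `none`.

(0,1)

Vacating (3,0). Empty cells in order:
  (0,1): 3/5 same-type → satisfied — stop here.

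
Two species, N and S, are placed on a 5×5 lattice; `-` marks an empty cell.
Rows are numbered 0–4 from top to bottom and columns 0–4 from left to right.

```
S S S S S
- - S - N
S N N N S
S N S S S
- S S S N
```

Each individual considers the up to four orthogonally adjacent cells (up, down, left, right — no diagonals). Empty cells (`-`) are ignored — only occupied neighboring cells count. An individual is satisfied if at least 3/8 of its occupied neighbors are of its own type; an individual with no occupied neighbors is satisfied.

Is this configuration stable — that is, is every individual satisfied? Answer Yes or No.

No

(0,0)S 1/1 ✓
(0,1)S 2/2 ✓
(0,2)S 3/3 ✓
(0,3)S 2/2 ✓
(0,4)S 1/2 ✓
(1,2)S 1/2 ✓
(1,4)N 0/2 ✗
(2,0)S 1/2 ✓
(2,1)N 2/3 ✓
(2,2)N 2/4 ✓
(2,3)N 1/3 ✗
(2,4)S 1/3 ✗
(3,0)S 1/2 ✓
(3,1)N 1/4 ✗
(3,2)S 2/4 ✓
(3,3)S 3/4 ✓
(3,4)S 2/3 ✓
(4,1)S 1/2 ✓
(4,2)S 3/3 ✓
(4,3)S 2/3 ✓
(4,4)N 0/2 ✗
For instance (1,4) has only 0/2 same-type neighbors, below 3/8.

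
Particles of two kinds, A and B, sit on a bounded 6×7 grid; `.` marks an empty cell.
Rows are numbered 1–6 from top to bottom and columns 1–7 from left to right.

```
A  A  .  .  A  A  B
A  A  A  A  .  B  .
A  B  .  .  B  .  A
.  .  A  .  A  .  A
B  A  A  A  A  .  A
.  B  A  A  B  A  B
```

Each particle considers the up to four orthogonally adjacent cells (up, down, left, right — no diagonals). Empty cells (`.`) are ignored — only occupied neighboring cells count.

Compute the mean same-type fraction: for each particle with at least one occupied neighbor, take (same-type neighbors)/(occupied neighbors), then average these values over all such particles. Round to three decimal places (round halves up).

(1,1)A 2/2
(1,2)A 2/2
(1,5)A 1/1
(1,6)A 1/3
(1,7)B 0/1
(2,1)A 3/3
(2,2)A 3/4
(2,3)A 2/2
(2,4)A 1/1
(2,6)B 0/1
(3,1)A 1/2
(3,2)B 0/2
(3,5)B 0/1
(3,7)A 1/1
(4,3)A 1/1
(4,5)A 1/2
(4,7)A 2/2
(5,1)B 0/1
(5,2)A 1/3
(5,3)A 4/4
(5,4)A 3/3
(5,5)A 2/3
(5,7)A 1/2
(6,2)B 0/2
(6,3)A 2/3
(6,4)A 2/3
(6,5)B 0/3
(6,6)A 0/2
(6,7)B 0/2
Sum over 29 particles: 2/2 + 2/2 + 1/1 + 1/3 + 0/1 + 3/3 + 3/4 + 2/2 + 1/1 + 0/1 + 1/2 + 0/2 + 0/1 + 1/1 + 1/1 + 1/2 + 2/2 + 0/1 + 1/3 + 4/4 + 3/3 + 2/3 + 1/2 + 0/2 + 2/3 + 2/3 + 0/3 + 0/2 + 0/2 = 191/12; mean = 191/12 ÷ 29 = 191/348 = 0.548850… → 0.549.

0.549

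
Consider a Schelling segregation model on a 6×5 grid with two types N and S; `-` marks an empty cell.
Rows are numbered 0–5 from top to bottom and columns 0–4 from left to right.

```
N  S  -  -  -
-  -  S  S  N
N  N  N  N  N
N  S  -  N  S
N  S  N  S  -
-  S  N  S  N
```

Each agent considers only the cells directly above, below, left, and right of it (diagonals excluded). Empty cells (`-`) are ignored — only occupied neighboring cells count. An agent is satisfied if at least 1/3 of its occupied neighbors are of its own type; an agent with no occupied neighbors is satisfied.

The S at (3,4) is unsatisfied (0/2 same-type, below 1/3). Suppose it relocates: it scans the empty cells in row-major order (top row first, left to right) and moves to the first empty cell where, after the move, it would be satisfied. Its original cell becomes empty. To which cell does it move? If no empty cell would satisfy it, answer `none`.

Vacating (3,4). Empty cells in order:
  (0,2): 2/2 same-type → satisfied — stop here.

(0,2)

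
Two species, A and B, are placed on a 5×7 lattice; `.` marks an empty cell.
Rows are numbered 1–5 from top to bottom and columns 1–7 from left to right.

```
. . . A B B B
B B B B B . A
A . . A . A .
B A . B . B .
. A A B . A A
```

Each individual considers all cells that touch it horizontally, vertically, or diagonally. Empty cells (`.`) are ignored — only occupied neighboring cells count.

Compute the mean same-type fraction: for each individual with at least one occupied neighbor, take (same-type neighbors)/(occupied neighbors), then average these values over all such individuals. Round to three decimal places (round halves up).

Row 1: (1,4)A 0/4 · (1,5)B 3/4 · (1,6)B 3/4 · (1,7)B 1/2
Row 2: (2,1)B 1/2 · (2,2)B 2/3 · (2,3)B 2/4 · (2,4)B 3/5 · (2,5)B 3/6 · (2,7)A 1/3
Row 3: (3,1)A 1/4 · (3,4)A 0/4 · (3,6)A 1/3
Row 4: (4,1)B 0/3 · (4,2)A 3/4 · (4,4)B 1/3 · (4,6)B 0/3
Row 5: (5,2)A 2/3 · (5,3)A 2/4 · (5,4)B 1/2 · (5,6)A 1/2 · (5,7)A 1/2
Sum over 22 individuals: 0/4 + 3/4 + 3/4 + 1/2 + 1/2 + 2/3 + 2/4 + 3/5 + 3/6 + 1/3 + 1/4 + 0/4 + 1/3 + 0/3 + 3/4 + 1/3 + 0/3 + 2/3 + 2/4 + 1/2 + 1/2 + 1/2 = 283/30; mean = 283/30 ÷ 22 = 283/660 = 0.428787… → 0.429.

0.429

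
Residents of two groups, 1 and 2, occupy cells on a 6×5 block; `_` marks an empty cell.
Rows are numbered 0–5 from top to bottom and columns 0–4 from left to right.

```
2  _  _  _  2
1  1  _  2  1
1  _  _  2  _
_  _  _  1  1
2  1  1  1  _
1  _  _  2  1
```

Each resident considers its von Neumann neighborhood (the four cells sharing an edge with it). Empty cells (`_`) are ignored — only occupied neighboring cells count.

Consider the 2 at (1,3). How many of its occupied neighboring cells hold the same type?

Occupied neighbors of (1,3): (2,3)=2, (1,4)=1.
Same type (2): 1 of 2.

1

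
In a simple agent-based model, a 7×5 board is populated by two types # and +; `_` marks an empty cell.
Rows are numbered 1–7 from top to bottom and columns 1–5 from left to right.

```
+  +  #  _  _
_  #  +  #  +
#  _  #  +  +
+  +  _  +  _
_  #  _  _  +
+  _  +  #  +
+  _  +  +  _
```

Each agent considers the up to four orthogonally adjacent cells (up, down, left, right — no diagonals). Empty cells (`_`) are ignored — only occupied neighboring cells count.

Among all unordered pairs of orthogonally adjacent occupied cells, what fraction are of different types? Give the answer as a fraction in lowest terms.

14/23

Scan each occupied cell's neighbors to the right and below so each pair is counted once.
Row 1: +(1,1)–+(1,2)= +(1,2)–#(1,3)≠ +(1,2)–#(2,2)≠ #(1,3)–+(2,3)≠  → 3/4 unlike.
Row 2: #(2,2)–+(2,3)≠ +(2,3)–#(2,4)≠ +(2,3)–#(3,3)≠ #(2,4)–+(2,5)≠ #(2,4)–+(3,4)≠ +(2,5)–+(3,5)=  → 5/6 unlike.
Row 3: #(3,1)–+(4,1)≠ #(3,3)–+(3,4)≠ +(3,4)–+(3,5)= +(3,4)–+(4,4)=  → 2/4 unlike.
Row 4: +(4,1)–+(4,2)= +(4,2)–#(5,2)≠  → 1/2 unlike.
Row 5: +(5,5)–+(6,5)=  → 0/1 unlike.
Row 6: +(6,1)–+(7,1)= +(6,3)–#(6,4)≠ +(6,3)–+(7,3)= #(6,4)–+(6,5)≠ #(6,4)–+(7,4)≠  → 3/5 unlike.
Row 7: +(7,3)–+(7,4)=  → 0/1 unlike.
Total adjacent occupied pairs: 23; unlike-type pairs: 14.
14/23 is already in lowest terms.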